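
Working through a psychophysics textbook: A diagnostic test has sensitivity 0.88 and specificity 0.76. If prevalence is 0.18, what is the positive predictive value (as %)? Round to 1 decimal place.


PPV = (sens * prev) / (sens * prev + (1-spec) * (1-prev))
Numerator = 0.88 * 0.18 = 0.1584
P(positive and no disease) = (1 - spec) * (1 - prev) = (1 - 0.76) * (1 - 0.18) = 0.1968
Denominator = 0.1584 + 0.1968 = 0.3552
PPV = 0.1584 / 0.3552 = 0.445946
As percentage = 44.6


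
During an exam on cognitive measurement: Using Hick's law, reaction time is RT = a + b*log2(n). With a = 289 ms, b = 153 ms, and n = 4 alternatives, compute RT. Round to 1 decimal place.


RT = 289 + 153 * log2(4)
log2(4) = 2.0
RT = 289 + 153 * 2.0
= 289 + 306.0
= 595.0 ms


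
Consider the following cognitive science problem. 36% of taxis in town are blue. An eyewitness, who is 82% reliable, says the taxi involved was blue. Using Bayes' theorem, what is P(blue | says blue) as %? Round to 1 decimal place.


P(blue | says blue) = P(says blue | blue)*P(blue) / [P(says blue | blue)*P(blue) + P(says blue | not blue)*P(not blue)]
Numerator = 0.82 * 0.36 = 0.2952
False identification = 0.18 * 0.64 = 0.1152
P = 0.2952 / (0.2952 + 0.1152)
= 0.2952 / 0.4104
As percentage = 71.9


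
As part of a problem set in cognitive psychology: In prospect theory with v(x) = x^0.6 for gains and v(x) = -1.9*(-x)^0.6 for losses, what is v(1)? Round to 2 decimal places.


Since x = 1 >= 0, use v(x) = x^0.6
1^0.6 = 1.0
v(1) = 1.00


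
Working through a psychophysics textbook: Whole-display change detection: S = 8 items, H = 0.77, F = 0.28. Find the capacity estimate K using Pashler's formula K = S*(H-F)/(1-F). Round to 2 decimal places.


K = S * (H - F) / (1 - F)
H - F = 0.49
1 - F = 0.72
K = 8 * 0.49 / 0.72
= 5.44


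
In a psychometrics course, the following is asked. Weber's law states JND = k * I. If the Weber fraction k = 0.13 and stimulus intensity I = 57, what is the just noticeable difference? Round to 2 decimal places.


JND = k * I
JND = 0.13 * 57
= 7.41


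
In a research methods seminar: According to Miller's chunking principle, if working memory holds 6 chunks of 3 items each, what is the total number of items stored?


Total items = chunks * items_per_chunk
= 6 * 3
= 18


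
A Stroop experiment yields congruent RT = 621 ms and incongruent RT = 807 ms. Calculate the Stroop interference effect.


Stroop effect = RT(incongruent) - RT(congruent)
= 807 - 621
= 186 ms


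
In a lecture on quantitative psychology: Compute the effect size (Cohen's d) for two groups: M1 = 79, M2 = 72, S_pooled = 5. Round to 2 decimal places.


Cohen's d = (M1 - M2) / S_pooled
= (79 - 72) / 5
= 7 / 5
= 1.40


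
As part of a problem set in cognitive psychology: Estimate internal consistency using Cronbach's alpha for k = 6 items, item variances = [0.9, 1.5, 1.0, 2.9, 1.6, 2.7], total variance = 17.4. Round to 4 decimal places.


alpha = (k/(k-1)) * (1 - sum(s_i^2)/s_total^2)
sum(item variances) = 10.6
k/(k-1) = 6/5 = 1.2
1 - 10.6/17.4 = 1 - 0.609195 = 0.390805
alpha = 1.2 * 0.390805
= 0.4690


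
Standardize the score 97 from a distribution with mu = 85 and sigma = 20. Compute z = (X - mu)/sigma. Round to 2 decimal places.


z = (X - mu) / sigma
= (97 - 85) / 20
= 12 / 20
= 0.60


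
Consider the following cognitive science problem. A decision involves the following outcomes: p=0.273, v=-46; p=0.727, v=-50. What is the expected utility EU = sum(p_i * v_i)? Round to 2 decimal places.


EU = sum(p_i * v_i)
0.273 * -46 = -12.558
0.727 * -50 = -36.35
EU = -12.558 + -36.35
= -48.91


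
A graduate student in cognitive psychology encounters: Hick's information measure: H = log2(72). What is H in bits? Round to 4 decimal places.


H = log2(n)
H = log2(72)
= 6.1699


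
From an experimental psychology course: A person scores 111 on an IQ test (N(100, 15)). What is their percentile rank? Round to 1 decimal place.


z = (IQ - mean) / SD
z = (111 - 100) / 15 = 0.7333
Percentile = Phi(0.7333) * 100
Phi(0.7333) = 0.768312
= 76.8


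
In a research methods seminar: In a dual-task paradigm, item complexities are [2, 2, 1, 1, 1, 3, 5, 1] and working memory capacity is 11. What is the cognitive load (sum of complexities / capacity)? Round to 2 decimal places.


Total complexity = 2 + 2 + 1 + 1 + 1 + 3 + 5 + 1 = 16
Load = total / capacity = 16 / 11
= 1.45


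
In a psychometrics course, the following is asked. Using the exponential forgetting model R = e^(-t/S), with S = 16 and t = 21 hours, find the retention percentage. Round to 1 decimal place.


R = e^(-t/S)
-t/S = -21/16 = -1.3125
R = e^(-1.3125) = 0.269146
Percentage = 0.269146 * 100
= 26.9


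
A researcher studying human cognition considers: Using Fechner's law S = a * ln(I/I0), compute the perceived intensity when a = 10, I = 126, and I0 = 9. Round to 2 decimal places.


S = 10 * ln(126/9)
I/I0 = 14.0
ln(14.0) = 2.6391
S = 10 * 2.6391
= 26.39


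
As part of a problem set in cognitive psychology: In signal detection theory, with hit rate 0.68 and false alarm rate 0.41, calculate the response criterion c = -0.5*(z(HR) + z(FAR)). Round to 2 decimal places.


c = -0.5 * (z(HR) + z(FAR))
z(0.68) = 0.4677
z(0.41) = -0.2275
c = -0.5 * (0.4677 + -0.2275)
= -0.5 * 0.2402
= -0.12


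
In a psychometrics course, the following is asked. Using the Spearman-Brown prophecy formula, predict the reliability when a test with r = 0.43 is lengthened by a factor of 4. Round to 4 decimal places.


r_new = n*r / (1 + (n-1)*r)
Numerator = 4 * 0.43 = 1.72
Denominator = 1 + 3 * 0.43 = 2.29
r_new = 1.72 / 2.29
= 0.7511


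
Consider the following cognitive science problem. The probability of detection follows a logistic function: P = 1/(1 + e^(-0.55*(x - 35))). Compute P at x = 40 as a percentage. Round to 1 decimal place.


P(x) = 1/(1 + e^(-0.55*(40 - 35)))
Exponent = -0.55 * 5 = -2.75
e^(-2.75) = 0.063928
P = 1/(1 + 0.063928) = 0.939913
Percentage = 94.0


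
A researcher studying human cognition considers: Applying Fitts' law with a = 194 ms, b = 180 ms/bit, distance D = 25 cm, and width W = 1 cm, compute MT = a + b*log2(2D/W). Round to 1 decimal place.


MT = 194 + 180 * log2(2*25/1)
2D/W = 50.0
log2(50.0) = 5.6439
MT = 194 + 180 * 5.6439
= 1209.9 ms


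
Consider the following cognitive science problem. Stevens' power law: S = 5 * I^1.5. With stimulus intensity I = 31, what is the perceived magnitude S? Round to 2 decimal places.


S = 5 * 31^1.5
31^1.5 = 172.6007
S = 5 * 172.6007
= 863.00


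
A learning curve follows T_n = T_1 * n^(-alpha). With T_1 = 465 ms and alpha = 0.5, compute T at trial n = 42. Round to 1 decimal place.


T_n = 465 * 42^(-0.5)
42^(-0.5) = 0.154303
T_n = 465 * 0.154303
= 71.8 ms


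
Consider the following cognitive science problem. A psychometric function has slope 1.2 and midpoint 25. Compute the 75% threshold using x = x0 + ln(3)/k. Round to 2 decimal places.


At P = 0.75: 0.75 = 1/(1 + e^(-k*(x-x0)))
Solving: e^(-k*(x-x0)) = 1/3
x = x0 + ln(3)/k
ln(3) = 1.0986
x = 25 + 1.0986/1.2
= 25 + 0.9155
= 25.92


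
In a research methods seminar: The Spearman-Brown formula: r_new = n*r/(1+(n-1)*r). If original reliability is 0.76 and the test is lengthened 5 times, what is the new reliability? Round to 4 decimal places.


r_new = n*r / (1 + (n-1)*r)
Numerator = 5 * 0.76 = 3.8
Denominator = 1 + 4 * 0.76 = 4.04
r_new = 3.8 / 4.04
= 0.9406


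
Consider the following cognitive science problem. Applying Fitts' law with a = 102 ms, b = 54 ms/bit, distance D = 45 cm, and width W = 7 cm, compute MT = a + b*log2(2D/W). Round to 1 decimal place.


MT = 102 + 54 * log2(2*45/7)
2D/W = 12.857143
log2(12.857143) = 3.6845
MT = 102 + 54 * 3.6845
= 301.0 ms


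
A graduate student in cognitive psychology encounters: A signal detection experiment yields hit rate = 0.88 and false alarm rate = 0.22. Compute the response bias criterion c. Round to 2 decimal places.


c = -0.5 * (z(HR) + z(FAR))
z(0.88) = 1.175
z(0.22) = -0.7722
c = -0.5 * (1.175 + -0.7722)
= -0.5 * 0.4028
= -0.20


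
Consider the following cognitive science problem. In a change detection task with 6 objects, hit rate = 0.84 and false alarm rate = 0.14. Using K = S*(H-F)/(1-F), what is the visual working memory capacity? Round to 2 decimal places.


K = S * (H - F) / (1 - F)
H - F = 0.7
1 - F = 0.86
K = 6 * 0.7 / 0.86
= 4.88


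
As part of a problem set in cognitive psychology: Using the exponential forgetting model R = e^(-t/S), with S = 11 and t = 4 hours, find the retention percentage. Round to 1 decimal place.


R = e^(-t/S)
-t/S = -4/11 = -0.363636
R = e^(-0.363636) = 0.695144
Percentage = 0.695144 * 100
= 69.5


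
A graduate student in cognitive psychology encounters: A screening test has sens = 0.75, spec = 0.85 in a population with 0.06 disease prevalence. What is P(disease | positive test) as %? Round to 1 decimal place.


PPV = (sens * prev) / (sens * prev + (1-spec) * (1-prev))
Numerator = 0.75 * 0.06 = 0.045
P(positive and no disease) = (1 - spec) * (1 - prev) = (1 - 0.85) * (1 - 0.06) = 0.141
Denominator = 0.045 + 0.141 = 0.186
PPV = 0.045 / 0.186 = 0.241935
As percentage = 24.2


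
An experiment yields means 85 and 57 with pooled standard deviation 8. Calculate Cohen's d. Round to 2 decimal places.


Cohen's d = (M1 - M2) / S_pooled
= (85 - 57) / 8
= 28 / 8
= 3.50


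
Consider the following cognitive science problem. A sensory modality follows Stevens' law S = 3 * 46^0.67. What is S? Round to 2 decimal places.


S = 3 * 46^0.67
46^0.67 = 13.0031
S = 3 * 13.0031
= 39.01


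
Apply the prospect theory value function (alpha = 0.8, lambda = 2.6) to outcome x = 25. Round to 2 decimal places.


Since x = 25 >= 0, use v(x) = x^0.8
25^0.8 = 13.1326
v(25) = 13.13


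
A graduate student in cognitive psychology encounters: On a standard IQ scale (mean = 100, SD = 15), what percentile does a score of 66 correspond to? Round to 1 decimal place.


z = (IQ - mean) / SD
z = (66 - 100) / 15 = -2.2667
Percentile = Phi(-2.2667) * 100
Phi(-2.2667) = 0.011704
= 1.2


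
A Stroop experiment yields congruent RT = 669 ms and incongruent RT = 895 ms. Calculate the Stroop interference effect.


Stroop effect = RT(incongruent) - RT(congruent)
= 895 - 669
= 226 ms


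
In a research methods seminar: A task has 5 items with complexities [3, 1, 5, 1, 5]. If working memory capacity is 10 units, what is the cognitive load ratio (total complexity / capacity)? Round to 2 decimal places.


Total complexity = 3 + 1 + 5 + 1 + 5 = 15
Load = total / capacity = 15 / 10
= 1.50


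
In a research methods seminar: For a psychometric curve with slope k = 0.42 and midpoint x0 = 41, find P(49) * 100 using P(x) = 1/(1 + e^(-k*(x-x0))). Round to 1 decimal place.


P(x) = 1/(1 + e^(-0.42*(49 - 41)))
Exponent = -0.42 * 8 = -3.36
e^(-3.36) = 0.034735
P = 1/(1 + 0.034735) = 0.966431
Percentage = 96.6


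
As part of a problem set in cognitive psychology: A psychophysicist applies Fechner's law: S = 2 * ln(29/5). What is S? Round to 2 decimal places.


S = 2 * ln(29/5)
I/I0 = 5.8
ln(5.8) = 1.7579
S = 2 * 1.7579
= 3.52


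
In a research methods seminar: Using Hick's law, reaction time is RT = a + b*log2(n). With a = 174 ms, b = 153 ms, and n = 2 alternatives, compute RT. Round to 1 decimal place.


RT = 174 + 153 * log2(2)
log2(2) = 1.0
RT = 174 + 153 * 1.0
= 174 + 153.0
= 327.0 ms


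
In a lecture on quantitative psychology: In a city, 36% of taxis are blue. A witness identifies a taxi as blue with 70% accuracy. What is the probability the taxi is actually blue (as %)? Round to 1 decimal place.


P(blue | says blue) = P(says blue | blue)*P(blue) / [P(says blue | blue)*P(blue) + P(says blue | not blue)*P(not blue)]
Numerator = 0.7 * 0.36 = 0.252
False identification = 0.3 * 0.64 = 0.192
P = 0.252 / (0.252 + 0.192)
= 0.252 / 0.444
As percentage = 56.8


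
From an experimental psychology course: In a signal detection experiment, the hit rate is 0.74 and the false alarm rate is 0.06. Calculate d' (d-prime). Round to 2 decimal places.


d' = z(HR) - z(FAR)
z(0.74) = 0.6433
z(0.06) = -1.5548
d' = 0.6433 - -1.5548
= 2.20


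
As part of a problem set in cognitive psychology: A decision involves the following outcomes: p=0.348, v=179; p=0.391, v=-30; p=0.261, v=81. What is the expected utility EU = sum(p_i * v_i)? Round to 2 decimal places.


EU = sum(p_i * v_i)
0.348 * 179 = 62.292
0.391 * -30 = -11.73
0.261 * 81 = 21.141
EU = 62.292 + -11.73 + 21.141
= 71.70


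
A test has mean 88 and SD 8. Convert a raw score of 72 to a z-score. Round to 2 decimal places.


z = (X - mu) / sigma
= (72 - 88) / 8
= -16 / 8
= -2.00


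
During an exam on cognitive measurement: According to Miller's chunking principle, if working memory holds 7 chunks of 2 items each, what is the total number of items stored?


Total items = chunks * items_per_chunk
= 7 * 2
= 14


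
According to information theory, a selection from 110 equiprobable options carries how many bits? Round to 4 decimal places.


H = log2(n)
H = log2(110)
= 6.7814


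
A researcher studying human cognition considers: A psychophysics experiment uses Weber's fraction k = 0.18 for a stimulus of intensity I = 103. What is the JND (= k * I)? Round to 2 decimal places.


JND = k * I
JND = 0.18 * 103
= 18.54


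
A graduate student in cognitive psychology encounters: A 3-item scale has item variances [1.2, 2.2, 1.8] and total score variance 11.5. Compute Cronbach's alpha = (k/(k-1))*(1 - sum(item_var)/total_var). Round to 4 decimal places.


alpha = (k/(k-1)) * (1 - sum(s_i^2)/s_total^2)
sum(item variances) = 5.2
k/(k-1) = 3/2 = 1.5
1 - 5.2/11.5 = 1 - 0.452174 = 0.547826
alpha = 1.5 * 0.547826
= 0.8217


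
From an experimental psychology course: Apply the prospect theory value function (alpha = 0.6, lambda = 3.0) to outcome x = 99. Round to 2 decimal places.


Since x = 99 >= 0, use v(x) = x^0.6
99^0.6 = 15.7536
v(99) = 15.75


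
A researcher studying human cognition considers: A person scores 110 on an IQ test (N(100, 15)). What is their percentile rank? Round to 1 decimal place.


z = (IQ - mean) / SD
z = (110 - 100) / 15 = 0.6667
Percentile = Phi(0.6667) * 100
Phi(0.6667) = 0.747518
= 74.8


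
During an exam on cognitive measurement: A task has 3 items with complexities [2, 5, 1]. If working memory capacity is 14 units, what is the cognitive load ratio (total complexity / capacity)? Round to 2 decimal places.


Total complexity = 2 + 5 + 1 = 8
Load = total / capacity = 8 / 14
= 0.57


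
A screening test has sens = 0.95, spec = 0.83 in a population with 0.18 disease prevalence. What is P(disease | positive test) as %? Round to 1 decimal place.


PPV = (sens * prev) / (sens * prev + (1-spec) * (1-prev))
Numerator = 0.95 * 0.18 = 0.171
P(positive and no disease) = (1 - spec) * (1 - prev) = (1 - 0.83) * (1 - 0.18) = 0.1394
Denominator = 0.171 + 0.1394 = 0.3104
PPV = 0.171 / 0.3104 = 0.550902
As percentage = 55.1


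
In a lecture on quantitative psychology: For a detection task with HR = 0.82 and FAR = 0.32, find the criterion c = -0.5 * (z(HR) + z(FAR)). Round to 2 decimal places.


c = -0.5 * (z(HR) + z(FAR))
z(0.82) = 0.9154
z(0.32) = -0.4677
c = -0.5 * (0.9154 + -0.4677)
= -0.5 * 0.4477
= -0.22


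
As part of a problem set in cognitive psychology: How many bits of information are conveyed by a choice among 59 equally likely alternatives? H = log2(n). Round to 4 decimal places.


H = log2(n)
H = log2(59)
= 5.8826


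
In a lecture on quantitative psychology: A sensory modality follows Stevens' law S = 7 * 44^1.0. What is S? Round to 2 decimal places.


S = 7 * 44^1.0
44^1.0 = 44.0
S = 7 * 44.0
= 308.00


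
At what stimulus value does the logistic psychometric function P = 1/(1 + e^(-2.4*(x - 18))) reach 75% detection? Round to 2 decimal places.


At P = 0.75: 0.75 = 1/(1 + e^(-k*(x-x0)))
Solving: e^(-k*(x-x0)) = 1/3
x = x0 + ln(3)/k
ln(3) = 1.0986
x = 18 + 1.0986/2.4
= 18 + 0.4578
= 18.46


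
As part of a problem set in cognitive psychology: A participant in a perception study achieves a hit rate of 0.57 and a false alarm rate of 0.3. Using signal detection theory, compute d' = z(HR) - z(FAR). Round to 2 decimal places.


d' = z(HR) - z(FAR)
z(0.57) = 0.1764
z(0.3) = -0.5244
d' = 0.1764 - -0.5244
= 0.70


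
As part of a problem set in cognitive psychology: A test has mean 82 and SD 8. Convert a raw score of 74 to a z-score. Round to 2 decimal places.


z = (X - mu) / sigma
= (74 - 82) / 8
= -8 / 8
= -1.00


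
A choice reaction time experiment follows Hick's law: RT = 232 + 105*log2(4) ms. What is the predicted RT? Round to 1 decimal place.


RT = 232 + 105 * log2(4)
log2(4) = 2.0
RT = 232 + 105 * 2.0
= 232 + 210.0
= 442.0 ms


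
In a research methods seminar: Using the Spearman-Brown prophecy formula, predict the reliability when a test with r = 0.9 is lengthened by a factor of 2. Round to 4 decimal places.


r_new = n*r / (1 + (n-1)*r)
Numerator = 2 * 0.9 = 1.8
Denominator = 1 + 1 * 0.9 = 1.9
r_new = 1.8 / 1.9
= 0.9474


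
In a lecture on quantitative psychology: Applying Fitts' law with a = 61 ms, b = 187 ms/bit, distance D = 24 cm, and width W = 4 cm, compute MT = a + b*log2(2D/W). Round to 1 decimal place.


MT = 61 + 187 * log2(2*24/4)
2D/W = 12.0
log2(12.0) = 3.585
MT = 61 + 187 * 3.585
= 731.4 ms


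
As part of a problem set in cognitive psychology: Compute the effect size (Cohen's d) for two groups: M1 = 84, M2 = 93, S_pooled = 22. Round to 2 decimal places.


Cohen's d = (M1 - M2) / S_pooled
= (84 - 93) / 22
= -9 / 22
= -0.41


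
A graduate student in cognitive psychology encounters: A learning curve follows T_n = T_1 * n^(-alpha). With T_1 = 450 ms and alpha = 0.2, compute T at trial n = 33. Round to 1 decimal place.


T_n = 450 * 33^(-0.2)
33^(-0.2) = 0.496932
T_n = 450 * 0.496932
= 223.6 ms


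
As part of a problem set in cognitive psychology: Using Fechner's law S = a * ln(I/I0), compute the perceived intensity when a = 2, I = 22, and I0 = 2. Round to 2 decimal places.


S = 2 * ln(22/2)
I/I0 = 11.0
ln(11.0) = 2.3979
S = 2 * 2.3979
= 4.80


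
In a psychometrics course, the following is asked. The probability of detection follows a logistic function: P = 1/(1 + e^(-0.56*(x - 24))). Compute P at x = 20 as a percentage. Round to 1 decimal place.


P(x) = 1/(1 + e^(-0.56*(20 - 24)))
Exponent = -0.56 * -4 = 2.24
e^(2.24) = 9.393331
P = 1/(1 + 9.393331) = 0.096216
Percentage = 9.6


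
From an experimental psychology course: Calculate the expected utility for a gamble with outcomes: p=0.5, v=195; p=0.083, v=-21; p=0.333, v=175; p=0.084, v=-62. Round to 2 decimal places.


EU = sum(p_i * v_i)
0.5 * 195 = 97.5
0.083 * -21 = -1.743
0.333 * 175 = 58.275
0.084 * -62 = -5.208
EU = 97.5 + -1.743 + 58.275 + -5.208
= 148.82


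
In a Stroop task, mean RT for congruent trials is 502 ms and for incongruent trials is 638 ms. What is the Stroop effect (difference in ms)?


Stroop effect = RT(incongruent) - RT(congruent)
= 638 - 502
= 136 ms


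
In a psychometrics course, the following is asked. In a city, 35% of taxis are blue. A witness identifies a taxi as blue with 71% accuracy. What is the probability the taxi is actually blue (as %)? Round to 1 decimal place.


P(blue | says blue) = P(says blue | blue)*P(blue) / [P(says blue | blue)*P(blue) + P(says blue | not blue)*P(not blue)]
Numerator = 0.71 * 0.35 = 0.2485
False identification = 0.29 * 0.65 = 0.1885
P = 0.2485 / (0.2485 + 0.1885)
= 0.2485 / 0.437
As percentage = 56.9


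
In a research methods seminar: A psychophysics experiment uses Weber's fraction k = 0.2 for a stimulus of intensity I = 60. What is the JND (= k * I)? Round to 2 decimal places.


JND = k * I
JND = 0.2 * 60
= 12.00


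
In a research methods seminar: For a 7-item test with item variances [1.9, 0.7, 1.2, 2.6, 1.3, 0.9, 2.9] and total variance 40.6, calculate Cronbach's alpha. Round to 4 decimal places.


alpha = (k/(k-1)) * (1 - sum(s_i^2)/s_total^2)
sum(item variances) = 11.5
k/(k-1) = 7/6 = 1.166667
1 - 11.5/40.6 = 1 - 0.283251 = 0.716749
alpha = 1.166667 * 0.716749
= 0.8362


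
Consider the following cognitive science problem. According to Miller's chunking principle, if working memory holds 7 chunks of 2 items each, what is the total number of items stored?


Total items = chunks * items_per_chunk
= 7 * 2
= 14


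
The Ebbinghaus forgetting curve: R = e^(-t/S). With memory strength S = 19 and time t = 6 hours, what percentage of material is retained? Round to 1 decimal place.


R = e^(-t/S)
-t/S = -6/19 = -0.315789
R = e^(-0.315789) = 0.729213
Percentage = 0.729213 * 100
= 72.9


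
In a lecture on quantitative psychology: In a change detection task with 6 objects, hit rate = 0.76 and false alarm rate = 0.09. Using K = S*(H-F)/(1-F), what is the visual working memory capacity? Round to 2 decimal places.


K = S * (H - F) / (1 - F)
H - F = 0.67
1 - F = 0.91
K = 6 * 0.67 / 0.91
= 4.42


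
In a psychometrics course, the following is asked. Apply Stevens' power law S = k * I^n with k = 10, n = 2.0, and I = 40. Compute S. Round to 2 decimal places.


S = 10 * 40^2.0
40^2.0 = 1600.0
S = 10 * 1600.0
= 16000.00


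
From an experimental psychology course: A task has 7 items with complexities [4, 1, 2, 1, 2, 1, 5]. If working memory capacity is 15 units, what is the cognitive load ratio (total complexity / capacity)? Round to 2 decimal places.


Total complexity = 4 + 1 + 2 + 1 + 2 + 1 + 5 = 16
Load = total / capacity = 16 / 15
= 1.07


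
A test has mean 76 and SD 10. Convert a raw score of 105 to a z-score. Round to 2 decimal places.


z = (X - mu) / sigma
= (105 - 76) / 10
= 29 / 10
= 2.90


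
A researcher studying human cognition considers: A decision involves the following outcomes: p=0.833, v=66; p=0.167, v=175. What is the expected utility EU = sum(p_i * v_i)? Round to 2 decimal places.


EU = sum(p_i * v_i)
0.833 * 66 = 54.978
0.167 * 175 = 29.225
EU = 54.978 + 29.225
= 84.20


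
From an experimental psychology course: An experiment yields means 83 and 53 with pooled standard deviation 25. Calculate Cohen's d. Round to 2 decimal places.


Cohen's d = (M1 - M2) / S_pooled
= (83 - 53) / 25
= 30 / 25
= 1.20


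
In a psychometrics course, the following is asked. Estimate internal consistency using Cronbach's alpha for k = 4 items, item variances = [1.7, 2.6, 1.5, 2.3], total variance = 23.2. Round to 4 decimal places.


alpha = (k/(k-1)) * (1 - sum(s_i^2)/s_total^2)
sum(item variances) = 8.1
k/(k-1) = 4/3 = 1.333333
1 - 8.1/23.2 = 1 - 0.349138 = 0.650862
alpha = 1.333333 * 0.650862
= 0.8678


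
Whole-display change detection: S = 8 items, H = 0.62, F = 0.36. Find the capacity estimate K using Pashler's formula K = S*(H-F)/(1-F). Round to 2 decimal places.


K = S * (H - F) / (1 - F)
H - F = 0.26
1 - F = 0.64
K = 8 * 0.26 / 0.64
= 3.25


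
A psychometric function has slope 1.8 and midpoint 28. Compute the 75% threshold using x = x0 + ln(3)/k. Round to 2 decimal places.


At P = 0.75: 0.75 = 1/(1 + e^(-k*(x-x0)))
Solving: e^(-k*(x-x0)) = 1/3
x = x0 + ln(3)/k
ln(3) = 1.0986
x = 28 + 1.0986/1.8
= 28 + 0.6103
= 28.61


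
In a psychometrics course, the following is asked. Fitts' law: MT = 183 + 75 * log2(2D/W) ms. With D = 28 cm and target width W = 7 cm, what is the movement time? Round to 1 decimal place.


MT = 183 + 75 * log2(2*28/7)
2D/W = 8.0
log2(8.0) = 3.0
MT = 183 + 75 * 3.0
= 408.0 ms


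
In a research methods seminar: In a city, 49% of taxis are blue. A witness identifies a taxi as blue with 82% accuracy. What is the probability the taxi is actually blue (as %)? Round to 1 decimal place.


P(blue | says blue) = P(says blue | blue)*P(blue) / [P(says blue | blue)*P(blue) + P(says blue | not blue)*P(not blue)]
Numerator = 0.82 * 0.49 = 0.4018
False identification = 0.18 * 0.51 = 0.0918
P = 0.4018 / (0.4018 + 0.0918)
= 0.4018 / 0.4936
As percentage = 81.4


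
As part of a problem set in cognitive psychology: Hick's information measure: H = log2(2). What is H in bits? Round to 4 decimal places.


H = log2(n)
H = log2(2)
= 1.0000


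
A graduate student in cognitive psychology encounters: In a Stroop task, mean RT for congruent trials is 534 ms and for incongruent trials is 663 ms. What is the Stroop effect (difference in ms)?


Stroop effect = RT(incongruent) - RT(congruent)
= 663 - 534
= 129 ms


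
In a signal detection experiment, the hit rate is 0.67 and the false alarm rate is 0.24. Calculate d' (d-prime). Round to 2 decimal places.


d' = z(HR) - z(FAR)
z(0.67) = 0.4399
z(0.24) = -0.7063
d' = 0.4399 - -0.7063
= 1.15


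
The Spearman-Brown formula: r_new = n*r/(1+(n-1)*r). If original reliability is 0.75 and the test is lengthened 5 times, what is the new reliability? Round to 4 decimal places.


r_new = n*r / (1 + (n-1)*r)
Numerator = 5 * 0.75 = 3.75
Denominator = 1 + 4 * 0.75 = 4.0
r_new = 3.75 / 4.0
= 0.9375


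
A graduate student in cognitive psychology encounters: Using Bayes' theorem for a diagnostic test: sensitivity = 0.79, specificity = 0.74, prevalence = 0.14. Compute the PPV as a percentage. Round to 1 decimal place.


PPV = (sens * prev) / (sens * prev + (1-spec) * (1-prev))
Numerator = 0.79 * 0.14 = 0.1106
P(positive and no disease) = (1 - spec) * (1 - prev) = (1 - 0.74) * (1 - 0.14) = 0.2236
Denominator = 0.1106 + 0.2236 = 0.3342
PPV = 0.1106 / 0.3342 = 0.33094
As percentage = 33.1


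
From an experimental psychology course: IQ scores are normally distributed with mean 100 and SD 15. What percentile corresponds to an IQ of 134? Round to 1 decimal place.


z = (IQ - mean) / SD
z = (134 - 100) / 15 = 2.2667
Percentile = Phi(2.2667) * 100
Phi(2.2667) = 0.988296
= 98.8


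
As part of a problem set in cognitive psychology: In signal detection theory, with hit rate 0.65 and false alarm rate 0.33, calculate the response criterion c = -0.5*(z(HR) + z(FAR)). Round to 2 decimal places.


c = -0.5 * (z(HR) + z(FAR))
z(0.65) = 0.3853
z(0.33) = -0.4399
c = -0.5 * (0.3853 + -0.4399)
= -0.5 * -0.0546
= 0.03


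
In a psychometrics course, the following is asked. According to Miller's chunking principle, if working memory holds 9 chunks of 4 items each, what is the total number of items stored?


Total items = chunks * items_per_chunk
= 9 * 4
= 36


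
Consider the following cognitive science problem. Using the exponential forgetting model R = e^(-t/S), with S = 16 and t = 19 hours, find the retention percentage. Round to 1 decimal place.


R = e^(-t/S)
-t/S = -19/16 = -1.1875
R = e^(-1.1875) = 0.304983
Percentage = 0.304983 * 100
= 30.5


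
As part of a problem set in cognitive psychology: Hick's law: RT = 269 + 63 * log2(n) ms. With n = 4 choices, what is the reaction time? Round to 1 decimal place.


RT = 269 + 63 * log2(4)
log2(4) = 2.0
RT = 269 + 63 * 2.0
= 269 + 126.0
= 395.0 ms


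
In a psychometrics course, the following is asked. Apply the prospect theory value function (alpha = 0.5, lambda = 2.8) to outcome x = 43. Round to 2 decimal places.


Since x = 43 >= 0, use v(x) = x^0.5
43^0.5 = 6.5574
v(43) = 6.56


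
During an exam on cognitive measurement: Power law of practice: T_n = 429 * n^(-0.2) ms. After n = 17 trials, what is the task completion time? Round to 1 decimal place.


T_n = 429 * 17^(-0.2)
17^(-0.2) = 0.567427
T_n = 429 * 0.567427
= 243.4 ms


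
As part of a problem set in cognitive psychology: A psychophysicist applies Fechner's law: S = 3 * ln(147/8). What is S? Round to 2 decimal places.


S = 3 * ln(147/8)
I/I0 = 18.375
ln(18.375) = 2.911
S = 3 * 2.911
= 8.73


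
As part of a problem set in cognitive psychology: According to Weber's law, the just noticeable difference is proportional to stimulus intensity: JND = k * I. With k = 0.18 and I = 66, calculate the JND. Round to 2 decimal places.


JND = k * I
JND = 0.18 * 66
= 11.88


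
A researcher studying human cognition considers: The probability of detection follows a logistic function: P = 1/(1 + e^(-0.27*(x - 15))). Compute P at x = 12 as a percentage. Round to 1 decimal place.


P(x) = 1/(1 + e^(-0.27*(12 - 15)))
Exponent = -0.27 * -3 = 0.81
e^(0.81) = 2.247908
P = 1/(1 + 2.247908) = 0.30789
Percentage = 30.8


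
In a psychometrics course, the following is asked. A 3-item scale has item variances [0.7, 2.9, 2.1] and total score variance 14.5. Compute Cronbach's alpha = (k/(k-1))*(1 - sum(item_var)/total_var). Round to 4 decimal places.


alpha = (k/(k-1)) * (1 - sum(s_i^2)/s_total^2)
sum(item variances) = 5.7
k/(k-1) = 3/2 = 1.5
1 - 5.7/14.5 = 1 - 0.393103 = 0.606897
alpha = 1.5 * 0.606897
= 0.9103


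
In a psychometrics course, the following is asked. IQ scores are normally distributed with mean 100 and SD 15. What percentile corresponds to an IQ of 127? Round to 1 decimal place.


z = (IQ - mean) / SD
z = (127 - 100) / 15 = 1.8
Percentile = Phi(1.8) * 100
Phi(1.8) = 0.96407
= 96.4


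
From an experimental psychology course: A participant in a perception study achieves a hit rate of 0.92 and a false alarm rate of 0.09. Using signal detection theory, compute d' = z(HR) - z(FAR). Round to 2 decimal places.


d' = z(HR) - z(FAR)
z(0.92) = 1.4051
z(0.09) = -1.3408
d' = 1.4051 - -1.3408
= 2.75


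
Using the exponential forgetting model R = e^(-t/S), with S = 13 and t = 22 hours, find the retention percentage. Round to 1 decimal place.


R = e^(-t/S)
-t/S = -22/13 = -1.692308
R = e^(-1.692308) = 0.184094
Percentage = 0.184094 * 100
= 18.4


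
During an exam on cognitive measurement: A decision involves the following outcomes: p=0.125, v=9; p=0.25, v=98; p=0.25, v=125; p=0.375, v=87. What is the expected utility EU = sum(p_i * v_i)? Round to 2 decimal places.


EU = sum(p_i * v_i)
0.125 * 9 = 1.125
0.25 * 98 = 24.5
0.25 * 125 = 31.25
0.375 * 87 = 32.625
EU = 1.125 + 24.5 + 31.25 + 32.625
= 89.50


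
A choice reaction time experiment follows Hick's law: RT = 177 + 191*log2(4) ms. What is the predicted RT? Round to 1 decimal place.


RT = 177 + 191 * log2(4)
log2(4) = 2.0
RT = 177 + 191 * 2.0
= 177 + 382.0
= 559.0 ms


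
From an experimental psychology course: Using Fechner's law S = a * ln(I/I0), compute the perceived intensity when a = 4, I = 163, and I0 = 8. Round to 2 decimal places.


S = 4 * ln(163/8)
I/I0 = 20.375
ln(20.375) = 3.0143
S = 4 * 3.0143
= 12.06


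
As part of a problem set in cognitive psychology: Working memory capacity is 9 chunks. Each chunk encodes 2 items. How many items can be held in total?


Total items = chunks * items_per_chunk
= 9 * 2
= 18


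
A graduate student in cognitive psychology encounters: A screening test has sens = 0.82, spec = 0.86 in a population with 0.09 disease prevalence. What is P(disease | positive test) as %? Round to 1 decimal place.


PPV = (sens * prev) / (sens * prev + (1-spec) * (1-prev))
Numerator = 0.82 * 0.09 = 0.0738
P(positive and no disease) = (1 - spec) * (1 - prev) = (1 - 0.86) * (1 - 0.09) = 0.1274
Denominator = 0.0738 + 0.1274 = 0.2012
PPV = 0.0738 / 0.2012 = 0.366799
As percentage = 36.7


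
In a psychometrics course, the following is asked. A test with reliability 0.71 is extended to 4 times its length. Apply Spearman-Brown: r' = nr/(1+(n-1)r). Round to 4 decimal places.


r_new = n*r / (1 + (n-1)*r)
Numerator = 4 * 0.71 = 2.84
Denominator = 1 + 3 * 0.71 = 3.13
r_new = 2.84 / 3.13
= 0.9073


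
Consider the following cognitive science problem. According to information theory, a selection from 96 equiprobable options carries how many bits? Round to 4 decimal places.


H = log2(n)
H = log2(96)
= 6.5850


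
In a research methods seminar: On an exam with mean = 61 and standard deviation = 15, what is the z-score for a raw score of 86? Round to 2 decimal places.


z = (X - mu) / sigma
= (86 - 61) / 15
= 25 / 15
= 1.67


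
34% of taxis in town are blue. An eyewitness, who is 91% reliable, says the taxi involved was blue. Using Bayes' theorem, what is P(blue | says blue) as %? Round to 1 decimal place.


P(blue | says blue) = P(says blue | blue)*P(blue) / [P(says blue | blue)*P(blue) + P(says blue | not blue)*P(not blue)]
Numerator = 0.91 * 0.34 = 0.3094
False identification = 0.09 * 0.66 = 0.0594
P = 0.3094 / (0.3094 + 0.0594)
= 0.3094 / 0.3688
As percentage = 83.9


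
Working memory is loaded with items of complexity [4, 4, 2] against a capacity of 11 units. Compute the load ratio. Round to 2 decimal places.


Total complexity = 4 + 4 + 2 = 10
Load = total / capacity = 10 / 11
= 0.91


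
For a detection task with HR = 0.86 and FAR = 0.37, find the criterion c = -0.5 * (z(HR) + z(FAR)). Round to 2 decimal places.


c = -0.5 * (z(HR) + z(FAR))
z(0.86) = 1.0803
z(0.37) = -0.3319
c = -0.5 * (1.0803 + -0.3319)
= -0.5 * 0.7484
= -0.37


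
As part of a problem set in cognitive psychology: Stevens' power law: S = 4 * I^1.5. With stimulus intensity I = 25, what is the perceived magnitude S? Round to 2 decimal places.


S = 4 * 25^1.5
25^1.5 = 125.0
S = 4 * 125.0
= 500.00


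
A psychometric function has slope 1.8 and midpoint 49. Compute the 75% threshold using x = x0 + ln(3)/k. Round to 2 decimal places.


At P = 0.75: 0.75 = 1/(1 + e^(-k*(x-x0)))
Solving: e^(-k*(x-x0)) = 1/3
x = x0 + ln(3)/k
ln(3) = 1.0986
x = 49 + 1.0986/1.8
= 49 + 0.6103
= 49.61


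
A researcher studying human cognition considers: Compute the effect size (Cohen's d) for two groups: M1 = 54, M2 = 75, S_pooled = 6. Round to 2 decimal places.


Cohen's d = (M1 - M2) / S_pooled
= (54 - 75) / 6
= -21 / 6
= -3.50


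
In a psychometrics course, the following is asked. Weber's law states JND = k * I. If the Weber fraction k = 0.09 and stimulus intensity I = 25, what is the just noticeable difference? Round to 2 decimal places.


JND = k * I
JND = 0.09 * 25
= 2.25


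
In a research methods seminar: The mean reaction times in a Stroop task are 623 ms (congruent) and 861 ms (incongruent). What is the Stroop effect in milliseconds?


Stroop effect = RT(incongruent) - RT(congruent)
= 861 - 623
= 238 ms


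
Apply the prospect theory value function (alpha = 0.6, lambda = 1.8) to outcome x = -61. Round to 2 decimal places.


Since x = -61 < 0, use v(x) = -lambda*(-x)^alpha
(-x) = 61
61^0.6 = 11.7814
v(-61) = -1.8 * 11.7814
= -21.21


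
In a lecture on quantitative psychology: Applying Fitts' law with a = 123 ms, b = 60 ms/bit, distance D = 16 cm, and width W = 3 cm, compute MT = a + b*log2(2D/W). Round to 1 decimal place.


MT = 123 + 60 * log2(2*16/3)
2D/W = 10.666667
log2(10.666667) = 3.415
MT = 123 + 60 * 3.415
= 327.9 ms


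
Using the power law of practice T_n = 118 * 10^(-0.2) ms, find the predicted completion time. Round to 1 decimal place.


T_n = 118 * 10^(-0.2)
10^(-0.2) = 0.630957
T_n = 118 * 0.630957
= 74.5 ms


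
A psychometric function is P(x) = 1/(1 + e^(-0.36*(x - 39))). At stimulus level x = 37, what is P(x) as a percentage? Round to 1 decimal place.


P(x) = 1/(1 + e^(-0.36*(37 - 39)))
Exponent = -0.36 * -2 = 0.72
e^(0.72) = 2.054433
P = 1/(1 + 2.054433) = 0.327393
Percentage = 32.7


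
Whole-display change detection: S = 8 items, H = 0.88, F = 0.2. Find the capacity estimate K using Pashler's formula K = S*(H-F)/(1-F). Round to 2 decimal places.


K = S * (H - F) / (1 - F)
H - F = 0.68
1 - F = 0.8
K = 8 * 0.68 / 0.8
= 6.80


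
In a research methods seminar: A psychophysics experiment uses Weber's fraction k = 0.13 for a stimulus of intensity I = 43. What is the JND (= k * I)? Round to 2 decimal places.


JND = k * I
JND = 0.13 * 43
= 5.59


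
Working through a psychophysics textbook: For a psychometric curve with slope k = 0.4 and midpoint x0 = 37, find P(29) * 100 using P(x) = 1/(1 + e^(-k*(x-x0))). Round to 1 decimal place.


P(x) = 1/(1 + e^(-0.4*(29 - 37)))
Exponent = -0.4 * -8 = 3.2
e^(3.2) = 24.53253
P = 1/(1 + 24.53253) = 0.039166
Percentage = 3.9


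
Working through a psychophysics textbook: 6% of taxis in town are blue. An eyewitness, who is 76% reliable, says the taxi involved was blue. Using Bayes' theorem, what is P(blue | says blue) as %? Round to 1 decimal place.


P(blue | says blue) = P(says blue | blue)*P(blue) / [P(says blue | blue)*P(blue) + P(says blue | not blue)*P(not blue)]
Numerator = 0.76 * 0.06 = 0.0456
False identification = 0.24 * 0.94 = 0.2256
P = 0.0456 / (0.0456 + 0.2256)
= 0.0456 / 0.2712
As percentage = 16.8


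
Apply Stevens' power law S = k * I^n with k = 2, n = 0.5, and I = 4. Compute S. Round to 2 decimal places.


S = 2 * 4^0.5
4^0.5 = 2.0
S = 2 * 2.0
= 4.00


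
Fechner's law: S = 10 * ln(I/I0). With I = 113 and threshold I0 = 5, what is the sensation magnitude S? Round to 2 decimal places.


S = 10 * ln(113/5)
I/I0 = 22.6
ln(22.6) = 3.1179
S = 10 * 3.1179
= 31.18


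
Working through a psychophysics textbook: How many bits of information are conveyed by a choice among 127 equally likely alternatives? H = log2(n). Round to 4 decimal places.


H = log2(n)
H = log2(127)
= 6.9887


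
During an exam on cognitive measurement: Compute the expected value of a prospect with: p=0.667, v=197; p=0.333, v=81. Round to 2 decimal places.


EU = sum(p_i * v_i)
0.667 * 197 = 131.399
0.333 * 81 = 26.973
EU = 131.399 + 26.973
= 158.37


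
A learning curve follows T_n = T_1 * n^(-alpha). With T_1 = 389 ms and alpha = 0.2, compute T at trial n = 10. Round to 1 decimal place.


T_n = 389 * 10^(-0.2)
10^(-0.2) = 0.630957
T_n = 389 * 0.630957
= 245.4 ms


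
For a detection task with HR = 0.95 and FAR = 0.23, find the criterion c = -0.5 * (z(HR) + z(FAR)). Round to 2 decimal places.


c = -0.5 * (z(HR) + z(FAR))
z(0.95) = 1.6449
z(0.23) = -0.7388
c = -0.5 * (1.6449 + -0.7388)
= -0.5 * 0.9061
= -0.45


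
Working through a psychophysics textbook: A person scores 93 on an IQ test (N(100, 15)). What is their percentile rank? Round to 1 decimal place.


z = (IQ - mean) / SD
z = (93 - 100) / 15 = -0.4667
Percentile = Phi(-0.4667) * 100
Phi(-0.4667) = 0.320357
= 32.0


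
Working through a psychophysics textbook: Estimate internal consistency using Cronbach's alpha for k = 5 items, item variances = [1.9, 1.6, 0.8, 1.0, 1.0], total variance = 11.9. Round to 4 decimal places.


alpha = (k/(k-1)) * (1 - sum(s_i^2)/s_total^2)
sum(item variances) = 6.3
k/(k-1) = 5/4 = 1.25
1 - 6.3/11.9 = 1 - 0.529412 = 0.470588
alpha = 1.25 * 0.470588
= 0.5882


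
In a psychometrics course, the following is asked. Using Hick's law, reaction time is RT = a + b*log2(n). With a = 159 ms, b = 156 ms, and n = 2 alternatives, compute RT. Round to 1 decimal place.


RT = 159 + 156 * log2(2)
log2(2) = 1.0
RT = 159 + 156 * 1.0
= 159 + 156.0
= 315.0 ms


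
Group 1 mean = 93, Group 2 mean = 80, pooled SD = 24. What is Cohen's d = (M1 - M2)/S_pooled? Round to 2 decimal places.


Cohen's d = (M1 - M2) / S_pooled
= (93 - 80) / 24
= 13 / 24
= 0.54


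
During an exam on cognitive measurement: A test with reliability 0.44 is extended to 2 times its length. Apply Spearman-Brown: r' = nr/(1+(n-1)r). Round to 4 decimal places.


r_new = n*r / (1 + (n-1)*r)
Numerator = 2 * 0.44 = 0.88
Denominator = 1 + 1 * 0.44 = 1.44
r_new = 0.88 / 1.44
= 0.6111


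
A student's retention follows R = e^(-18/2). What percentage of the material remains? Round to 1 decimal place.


R = e^(-t/S)
-t/S = -18/2 = -9.0
R = e^(-9.0) = 0.000123
Percentage = 0.000123 * 100
= 0.0


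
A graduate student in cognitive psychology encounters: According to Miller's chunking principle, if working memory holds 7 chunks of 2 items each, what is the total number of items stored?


Total items = chunks * items_per_chunk
= 7 * 2
= 14


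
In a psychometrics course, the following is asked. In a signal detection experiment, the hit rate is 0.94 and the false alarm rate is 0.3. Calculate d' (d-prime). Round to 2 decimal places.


d' = z(HR) - z(FAR)
z(0.94) = 1.5548
z(0.3) = -0.5244
d' = 1.5548 - -0.5244
= 2.08
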